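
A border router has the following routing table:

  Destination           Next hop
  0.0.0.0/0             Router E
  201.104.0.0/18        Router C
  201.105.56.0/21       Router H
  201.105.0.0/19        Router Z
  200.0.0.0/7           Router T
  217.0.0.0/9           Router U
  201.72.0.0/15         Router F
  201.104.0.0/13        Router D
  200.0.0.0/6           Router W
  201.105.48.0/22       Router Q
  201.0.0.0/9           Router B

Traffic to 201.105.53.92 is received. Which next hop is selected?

Routes whose prefix contains 201.105.53.92:
  0.0.0.0/0 (default, matches everything) -> Router E
  200.0.0.0/6 (200.0.0.0 - 203.255.255.255) -> Router W
  200.0.0.0/7 (200.0.0.0 - 201.255.255.255) -> Router T
  201.0.0.0/9 (201.0.0.0 - 201.127.255.255) -> Router B
  201.104.0.0/13 (201.104.0.0 - 201.111.255.255) -> Router D
More-specific entries that do NOT match:
  201.105.48.0/22 (201.105.48.0 - 201.105.51.255) does not contain 201.105.53.92
  201.105.56.0/21 (201.105.56.0 - 201.105.63.255) does not contain 201.105.53.92
  201.105.0.0/19 (201.105.0.0 - 201.105.31.255) does not contain 201.105.53.92
  201.104.0.0/18 (201.104.0.0 - 201.104.63.255) does not contain 201.105.53.92
  201.72.0.0/15 (201.72.0.0 - 201.73.255.255) does not contain 201.105.53.92
Longest matching prefix is /13 -> next hop Router D.

Router D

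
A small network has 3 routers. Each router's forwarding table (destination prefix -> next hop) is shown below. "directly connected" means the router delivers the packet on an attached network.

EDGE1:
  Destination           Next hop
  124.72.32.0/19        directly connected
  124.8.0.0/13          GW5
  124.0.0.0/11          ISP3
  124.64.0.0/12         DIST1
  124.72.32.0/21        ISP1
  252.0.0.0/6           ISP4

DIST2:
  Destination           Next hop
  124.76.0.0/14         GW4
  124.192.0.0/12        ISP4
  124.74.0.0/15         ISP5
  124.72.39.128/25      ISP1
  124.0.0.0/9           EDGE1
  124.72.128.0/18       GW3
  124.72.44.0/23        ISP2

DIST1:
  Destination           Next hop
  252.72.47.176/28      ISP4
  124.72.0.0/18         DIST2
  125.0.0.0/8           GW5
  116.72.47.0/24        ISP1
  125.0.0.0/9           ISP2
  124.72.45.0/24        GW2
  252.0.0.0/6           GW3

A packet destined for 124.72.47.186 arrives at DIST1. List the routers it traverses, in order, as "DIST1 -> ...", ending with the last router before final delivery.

DIST1 -> DIST2 -> EDGE1

At DIST1: longest match for 124.72.47.186 is 124.72.0.0/18 -> DIST2
At DIST2: longest match for 124.72.47.186 is 124.0.0.0/9 -> EDGE1
At EDGE1: longest match for 124.72.47.186 is 124.72.32.0/19 -> directly connected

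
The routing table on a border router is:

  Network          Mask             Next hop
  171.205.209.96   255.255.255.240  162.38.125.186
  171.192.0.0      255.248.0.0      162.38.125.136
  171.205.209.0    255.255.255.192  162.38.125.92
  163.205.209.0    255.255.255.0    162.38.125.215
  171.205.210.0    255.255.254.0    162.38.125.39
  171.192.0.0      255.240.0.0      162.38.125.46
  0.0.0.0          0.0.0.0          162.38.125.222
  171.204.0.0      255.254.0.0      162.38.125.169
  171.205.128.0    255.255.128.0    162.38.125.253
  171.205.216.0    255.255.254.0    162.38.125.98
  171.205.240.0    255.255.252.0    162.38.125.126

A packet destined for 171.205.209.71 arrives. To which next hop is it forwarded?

Routes whose prefix contains 171.205.209.71:
  0.0.0.0/0 (default, matches everything) -> 162.38.125.222
  171.192.0.0/12 (171.192.0.0 - 171.207.255.255) -> 162.38.125.46
  171.204.0.0/15 (171.204.0.0 - 171.205.255.255) -> 162.38.125.169
  171.205.128.0/17 (171.205.128.0 - 171.205.255.255) -> 162.38.125.253
More-specific entries that do NOT match:
  171.205.209.96/28 (171.205.209.96 - 171.205.209.111) does not contain 171.205.209.71
  171.205.209.0/26 (171.205.209.0 - 171.205.209.63) does not contain 171.205.209.71
  163.205.209.0/24 (163.205.209.0 - 163.205.209.255) does not contain 171.205.209.71
  171.205.210.0/23 (171.205.210.0 - 171.205.211.255) does not contain 171.205.209.71
  171.205.216.0/23 (171.205.216.0 - 171.205.217.255) does not contain 171.205.209.71
  171.205.240.0/22 (171.205.240.0 - 171.205.243.255) does not contain 171.205.209.71
Longest matching prefix is /17 -> next hop 162.38.125.253.

162.38.125.253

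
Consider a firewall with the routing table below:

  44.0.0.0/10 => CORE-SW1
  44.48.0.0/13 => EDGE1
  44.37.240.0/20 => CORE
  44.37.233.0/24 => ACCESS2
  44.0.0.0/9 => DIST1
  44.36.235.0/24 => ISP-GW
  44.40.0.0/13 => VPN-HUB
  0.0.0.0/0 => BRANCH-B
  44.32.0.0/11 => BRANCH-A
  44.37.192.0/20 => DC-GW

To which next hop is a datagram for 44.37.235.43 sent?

Routes whose prefix contains 44.37.235.43:
  0.0.0.0/0 (default, matches everything) -> BRANCH-B
  44.0.0.0/9 (44.0.0.0 - 44.127.255.255) -> DIST1
  44.0.0.0/10 (44.0.0.0 - 44.63.255.255) -> CORE-SW1
  44.32.0.0/11 (44.32.0.0 - 44.63.255.255) -> BRANCH-A
More-specific entries that do NOT match:
  44.37.233.0/24 (44.37.233.0 - 44.37.233.255) does not contain 44.37.235.43
  44.36.235.0/24 (44.36.235.0 - 44.36.235.255) does not contain 44.37.235.43
  44.37.240.0/20 (44.37.240.0 - 44.37.255.255) does not contain 44.37.235.43
  44.37.192.0/20 (44.37.192.0 - 44.37.207.255) does not contain 44.37.235.43
  44.48.0.0/13 (44.48.0.0 - 44.55.255.255) does not contain 44.37.235.43
  44.40.0.0/13 (44.40.0.0 - 44.47.255.255) does not contain 44.37.235.43
Longest matching prefix is /11 -> next hop BRANCH-A.

BRANCH-A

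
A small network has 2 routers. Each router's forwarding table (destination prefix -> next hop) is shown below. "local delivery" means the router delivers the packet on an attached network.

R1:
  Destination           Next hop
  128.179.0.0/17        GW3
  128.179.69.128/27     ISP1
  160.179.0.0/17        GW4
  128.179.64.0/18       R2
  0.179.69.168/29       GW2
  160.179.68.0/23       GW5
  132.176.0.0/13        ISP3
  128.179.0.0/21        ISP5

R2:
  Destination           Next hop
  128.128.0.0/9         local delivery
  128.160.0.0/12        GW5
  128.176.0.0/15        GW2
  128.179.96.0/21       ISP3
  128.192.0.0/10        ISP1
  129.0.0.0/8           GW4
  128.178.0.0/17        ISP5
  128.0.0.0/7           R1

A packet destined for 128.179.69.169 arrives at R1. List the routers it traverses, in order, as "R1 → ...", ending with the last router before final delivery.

R1 → R2

At R1: longest match for 128.179.69.169 is 128.179.64.0/18 -> R2
At R2: longest match for 128.179.69.169 is 128.128.0.0/9 -> local delivery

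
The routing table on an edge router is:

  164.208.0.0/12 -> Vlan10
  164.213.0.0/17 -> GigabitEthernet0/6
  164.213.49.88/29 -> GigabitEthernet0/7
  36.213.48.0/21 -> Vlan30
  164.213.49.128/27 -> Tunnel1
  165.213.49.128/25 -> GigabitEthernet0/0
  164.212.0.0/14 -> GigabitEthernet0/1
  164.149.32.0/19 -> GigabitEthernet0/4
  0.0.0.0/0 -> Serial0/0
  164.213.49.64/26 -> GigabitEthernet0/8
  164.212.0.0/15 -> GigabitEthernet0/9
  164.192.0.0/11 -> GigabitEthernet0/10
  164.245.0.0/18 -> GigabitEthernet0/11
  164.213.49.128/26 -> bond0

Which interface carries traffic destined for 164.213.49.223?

GigabitEthernet0/6

Routes whose prefix contains 164.213.49.223:
  0.0.0.0/0 (default, matches everything) -> Serial0/0
  164.192.0.0/11 (164.192.0.0 - 164.223.255.255) -> GigabitEthernet0/10
  164.208.0.0/12 (164.208.0.0 - 164.223.255.255) -> Vlan10
  164.212.0.0/14 (164.212.0.0 - 164.215.255.255) -> GigabitEthernet0/1
  164.212.0.0/15 (164.212.0.0 - 164.213.255.255) -> GigabitEthernet0/9
  164.213.0.0/17 (164.213.0.0 - 164.213.127.255) -> GigabitEthernet0/6
More-specific entries that do NOT match:
  164.213.49.88/29 (164.213.49.88 - 164.213.49.95) does not contain 164.213.49.223
  164.213.49.128/27 (164.213.49.128 - 164.213.49.159) does not contain 164.213.49.223
  164.213.49.64/26 (164.213.49.64 - 164.213.49.127) does not contain 164.213.49.223
  164.213.49.128/26 (164.213.49.128 - 164.213.49.191) does not contain 164.213.49.223
  165.213.49.128/25 (165.213.49.128 - 165.213.49.255) does not contain 164.213.49.223
  36.213.48.0/21 (36.213.48.0 - 36.213.55.255) does not contain 164.213.49.223
  164.149.32.0/19 (164.149.32.0 - 164.149.63.255) does not contain 164.213.49.223
  164.245.0.0/18 (164.245.0.0 - 164.245.63.255) does not contain 164.213.49.223
Longest matching prefix is /17 -> interface GigabitEthernet0/6.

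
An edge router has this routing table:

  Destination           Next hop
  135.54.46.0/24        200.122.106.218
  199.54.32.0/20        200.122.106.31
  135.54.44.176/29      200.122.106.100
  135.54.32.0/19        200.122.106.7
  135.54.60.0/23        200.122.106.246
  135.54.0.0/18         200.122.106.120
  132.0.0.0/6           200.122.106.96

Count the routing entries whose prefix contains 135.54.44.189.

3

Prefixes containing 135.54.44.189:
  132.0.0.0/6 (132.0.0.0 - 135.255.255.255)
  135.54.0.0/18 (135.54.0.0 - 135.54.63.255)
  135.54.32.0/19 (135.54.32.0 - 135.54.63.255)
Total matching entries: 3.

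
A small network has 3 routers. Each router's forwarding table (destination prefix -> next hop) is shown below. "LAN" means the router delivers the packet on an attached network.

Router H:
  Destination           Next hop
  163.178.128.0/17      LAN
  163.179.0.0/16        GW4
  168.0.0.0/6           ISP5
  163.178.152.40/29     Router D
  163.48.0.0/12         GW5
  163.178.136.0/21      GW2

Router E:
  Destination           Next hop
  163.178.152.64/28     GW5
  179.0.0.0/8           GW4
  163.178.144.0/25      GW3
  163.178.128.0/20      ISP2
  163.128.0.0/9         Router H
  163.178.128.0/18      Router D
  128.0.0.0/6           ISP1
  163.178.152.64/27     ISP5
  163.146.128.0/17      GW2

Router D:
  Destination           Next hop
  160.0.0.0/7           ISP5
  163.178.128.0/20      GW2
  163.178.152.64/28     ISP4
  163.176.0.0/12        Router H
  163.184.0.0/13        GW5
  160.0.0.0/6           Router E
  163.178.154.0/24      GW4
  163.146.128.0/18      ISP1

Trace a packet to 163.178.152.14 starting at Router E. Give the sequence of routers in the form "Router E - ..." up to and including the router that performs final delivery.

At Router E: longest match for 163.178.152.14 is 163.178.128.0/18 -> Router D
At Router D: longest match for 163.178.152.14 is 163.176.0.0/12 -> Router H
At Router H: longest match for 163.178.152.14 is 163.178.128.0/17 -> LAN

Router E - Router D - Router H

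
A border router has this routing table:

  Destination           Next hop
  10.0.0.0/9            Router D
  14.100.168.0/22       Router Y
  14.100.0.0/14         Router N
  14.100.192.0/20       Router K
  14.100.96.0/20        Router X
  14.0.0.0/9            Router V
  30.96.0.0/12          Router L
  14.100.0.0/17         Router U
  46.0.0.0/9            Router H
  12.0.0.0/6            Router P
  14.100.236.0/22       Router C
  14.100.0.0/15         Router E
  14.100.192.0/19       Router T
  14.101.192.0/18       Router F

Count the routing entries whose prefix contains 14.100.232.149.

4

Prefixes containing 14.100.232.149:
  12.0.0.0/6 (12.0.0.0 - 15.255.255.255)
  14.0.0.0/9 (14.0.0.0 - 14.127.255.255)
  14.100.0.0/14 (14.100.0.0 - 14.103.255.255)
  14.100.0.0/15 (14.100.0.0 - 14.101.255.255)
Total matching entries: 4.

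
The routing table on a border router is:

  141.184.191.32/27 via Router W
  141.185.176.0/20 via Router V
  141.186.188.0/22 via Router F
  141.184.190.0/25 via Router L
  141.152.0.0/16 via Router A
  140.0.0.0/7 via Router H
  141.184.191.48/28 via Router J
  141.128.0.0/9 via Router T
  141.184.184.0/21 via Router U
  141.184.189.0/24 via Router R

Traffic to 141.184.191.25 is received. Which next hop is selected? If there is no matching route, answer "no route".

Routes whose prefix contains 141.184.191.25:
  140.0.0.0/7 (140.0.0.0 - 141.255.255.255) -> Router H
  141.128.0.0/9 (141.128.0.0 - 141.255.255.255) -> Router T
  141.184.184.0/21 (141.184.184.0 - 141.184.191.255) -> Router U
More-specific entries that do NOT match:
  141.184.191.48/28 (141.184.191.48 - 141.184.191.63) does not contain 141.184.191.25
  141.184.191.32/27 (141.184.191.32 - 141.184.191.63) does not contain 141.184.191.25
  141.184.190.0/25 (141.184.190.0 - 141.184.190.127) does not contain 141.184.191.25
  141.184.189.0/24 (141.184.189.0 - 141.184.189.255) does not contain 141.184.191.25
  141.186.188.0/22 (141.186.188.0 - 141.186.191.255) does not contain 141.184.191.25
Longest matching prefix is /21 -> next hop Router U.

Router U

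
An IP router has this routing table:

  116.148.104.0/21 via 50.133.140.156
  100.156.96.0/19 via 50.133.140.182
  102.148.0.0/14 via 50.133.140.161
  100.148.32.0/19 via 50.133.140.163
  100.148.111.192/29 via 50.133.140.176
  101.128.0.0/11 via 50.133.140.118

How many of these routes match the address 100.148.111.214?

0

No listed prefix contains 100.148.111.214.
Total matching entries: 0.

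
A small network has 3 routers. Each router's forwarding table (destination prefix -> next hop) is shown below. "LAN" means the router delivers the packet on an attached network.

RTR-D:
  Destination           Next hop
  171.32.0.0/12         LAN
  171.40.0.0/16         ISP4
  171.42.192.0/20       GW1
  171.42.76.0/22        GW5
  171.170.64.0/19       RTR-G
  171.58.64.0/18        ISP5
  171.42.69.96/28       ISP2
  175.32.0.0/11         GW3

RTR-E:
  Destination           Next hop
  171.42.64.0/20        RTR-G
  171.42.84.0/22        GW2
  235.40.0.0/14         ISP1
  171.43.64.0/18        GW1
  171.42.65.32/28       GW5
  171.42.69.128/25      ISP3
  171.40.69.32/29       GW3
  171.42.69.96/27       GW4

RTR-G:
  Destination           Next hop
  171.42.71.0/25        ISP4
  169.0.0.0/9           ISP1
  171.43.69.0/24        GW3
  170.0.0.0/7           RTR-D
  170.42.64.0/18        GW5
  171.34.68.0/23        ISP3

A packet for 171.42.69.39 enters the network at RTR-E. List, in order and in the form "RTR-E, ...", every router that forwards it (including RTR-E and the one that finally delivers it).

RTR-E, RTR-G, RTR-D

At RTR-E: longest match for 171.42.69.39 is 171.42.64.0/20 -> RTR-G
At RTR-G: longest match for 171.42.69.39 is 170.0.0.0/7 -> RTR-D
At RTR-D: longest match for 171.42.69.39 is 171.32.0.0/12 -> LAN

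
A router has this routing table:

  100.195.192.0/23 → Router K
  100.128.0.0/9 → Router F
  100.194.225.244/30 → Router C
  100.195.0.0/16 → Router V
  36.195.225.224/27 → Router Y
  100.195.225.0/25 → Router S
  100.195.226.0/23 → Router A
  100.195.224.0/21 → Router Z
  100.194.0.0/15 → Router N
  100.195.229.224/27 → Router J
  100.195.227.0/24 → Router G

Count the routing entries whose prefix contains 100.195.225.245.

Prefixes containing 100.195.225.245:
  100.128.0.0/9 (100.128.0.0 - 100.255.255.255)
  100.194.0.0/15 (100.194.0.0 - 100.195.255.255)
  100.195.0.0/16 (100.195.0.0 - 100.195.255.255)
  100.195.224.0/21 (100.195.224.0 - 100.195.231.255)
Total matching entries: 4.

4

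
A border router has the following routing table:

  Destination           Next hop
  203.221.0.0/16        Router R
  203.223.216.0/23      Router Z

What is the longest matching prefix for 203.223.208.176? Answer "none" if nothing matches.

none

203.223.208.176 is outside every listed prefix and there is no default route.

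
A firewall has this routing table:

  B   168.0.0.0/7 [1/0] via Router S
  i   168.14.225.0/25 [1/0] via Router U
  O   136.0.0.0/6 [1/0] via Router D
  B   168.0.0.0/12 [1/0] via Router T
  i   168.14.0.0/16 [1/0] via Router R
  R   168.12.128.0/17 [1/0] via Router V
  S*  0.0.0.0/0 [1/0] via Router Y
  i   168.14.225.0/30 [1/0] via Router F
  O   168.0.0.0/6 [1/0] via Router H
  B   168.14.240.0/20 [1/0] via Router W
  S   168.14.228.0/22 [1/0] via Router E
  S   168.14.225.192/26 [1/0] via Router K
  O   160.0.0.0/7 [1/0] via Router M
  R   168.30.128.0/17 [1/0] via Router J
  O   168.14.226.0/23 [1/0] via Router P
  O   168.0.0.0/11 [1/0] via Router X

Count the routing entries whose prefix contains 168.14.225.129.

6

Prefixes containing 168.14.225.129:
  0.0.0.0/0 (default, matches everything)
  168.0.0.0/6 (168.0.0.0 - 171.255.255.255)
  168.0.0.0/7 (168.0.0.0 - 169.255.255.255)
  168.0.0.0/11 (168.0.0.0 - 168.31.255.255)
  168.0.0.0/12 (168.0.0.0 - 168.15.255.255)
  168.14.0.0/16 (168.14.0.0 - 168.14.255.255)
Total matching entries: 6.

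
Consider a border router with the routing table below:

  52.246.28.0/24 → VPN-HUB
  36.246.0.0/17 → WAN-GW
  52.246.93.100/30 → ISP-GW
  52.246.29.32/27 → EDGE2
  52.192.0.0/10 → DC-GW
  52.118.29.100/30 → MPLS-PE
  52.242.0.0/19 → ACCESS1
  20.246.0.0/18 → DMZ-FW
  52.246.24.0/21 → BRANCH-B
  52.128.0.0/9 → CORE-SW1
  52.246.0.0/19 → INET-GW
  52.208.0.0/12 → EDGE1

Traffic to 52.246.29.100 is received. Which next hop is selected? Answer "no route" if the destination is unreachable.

BRANCH-B

Routes whose prefix contains 52.246.29.100:
  52.128.0.0/9 (52.128.0.0 - 52.255.255.255) -> CORE-SW1
  52.192.0.0/10 (52.192.0.0 - 52.255.255.255) -> DC-GW
  52.246.0.0/19 (52.246.0.0 - 52.246.31.255) -> INET-GW
  52.246.24.0/21 (52.246.24.0 - 52.246.31.255) -> BRANCH-B
More-specific entries that do NOT match:
  52.246.93.100/30 (52.246.93.100 - 52.246.93.103) does not contain 52.246.29.100
  52.118.29.100/30 (52.118.29.100 - 52.118.29.103) does not contain 52.246.29.100
  52.246.29.32/27 (52.246.29.32 - 52.246.29.63) does not contain 52.246.29.100
  52.246.28.0/24 (52.246.28.0 - 52.246.28.255) does not contain 52.246.29.100
Longest matching prefix is /21 -> next hop BRANCH-B.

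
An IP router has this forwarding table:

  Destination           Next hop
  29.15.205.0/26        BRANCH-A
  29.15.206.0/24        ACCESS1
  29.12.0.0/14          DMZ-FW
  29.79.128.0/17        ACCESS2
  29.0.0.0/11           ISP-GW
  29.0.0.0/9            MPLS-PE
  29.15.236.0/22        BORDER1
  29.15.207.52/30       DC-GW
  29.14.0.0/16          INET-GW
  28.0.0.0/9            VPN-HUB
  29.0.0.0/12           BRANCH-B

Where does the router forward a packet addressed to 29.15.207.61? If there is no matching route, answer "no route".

DMZ-FW

Routes whose prefix contains 29.15.207.61:
  29.0.0.0/9 (29.0.0.0 - 29.127.255.255) -> MPLS-PE
  29.0.0.0/11 (29.0.0.0 - 29.31.255.255) -> ISP-GW
  29.0.0.0/12 (29.0.0.0 - 29.15.255.255) -> BRANCH-B
  29.12.0.0/14 (29.12.0.0 - 29.15.255.255) -> DMZ-FW
More-specific entries that do NOT match:
  29.15.207.52/30 (29.15.207.52 - 29.15.207.55) does not contain 29.15.207.61
  29.15.205.0/26 (29.15.205.0 - 29.15.205.63) does not contain 29.15.207.61
  29.15.206.0/24 (29.15.206.0 - 29.15.206.255) does not contain 29.15.207.61
  29.15.236.0/22 (29.15.236.0 - 29.15.239.255) does not contain 29.15.207.61
  29.79.128.0/17 (29.79.128.0 - 29.79.255.255) does not contain 29.15.207.61
  29.14.0.0/16 (29.14.0.0 - 29.14.255.255) does not contain 29.15.207.61
Longest matching prefix is /14 -> next hop DMZ-FW.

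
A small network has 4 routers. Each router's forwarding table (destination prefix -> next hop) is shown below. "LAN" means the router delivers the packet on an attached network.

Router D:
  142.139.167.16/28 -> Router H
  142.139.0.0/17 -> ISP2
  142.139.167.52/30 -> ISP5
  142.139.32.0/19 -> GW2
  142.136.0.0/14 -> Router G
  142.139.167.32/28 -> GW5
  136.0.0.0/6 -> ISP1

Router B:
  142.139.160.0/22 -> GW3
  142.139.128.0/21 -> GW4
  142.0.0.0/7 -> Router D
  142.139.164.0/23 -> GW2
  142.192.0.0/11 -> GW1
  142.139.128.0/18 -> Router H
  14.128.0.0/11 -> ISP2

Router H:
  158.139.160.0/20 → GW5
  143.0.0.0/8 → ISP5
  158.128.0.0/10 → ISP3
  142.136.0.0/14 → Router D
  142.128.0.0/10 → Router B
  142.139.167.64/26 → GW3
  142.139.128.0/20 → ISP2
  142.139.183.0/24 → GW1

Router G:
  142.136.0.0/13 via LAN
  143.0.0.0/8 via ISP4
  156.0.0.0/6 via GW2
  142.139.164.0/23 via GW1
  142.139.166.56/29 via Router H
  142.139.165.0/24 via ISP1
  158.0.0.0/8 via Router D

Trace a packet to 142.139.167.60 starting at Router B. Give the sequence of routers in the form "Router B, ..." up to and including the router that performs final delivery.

Router B, Router H, Router D, Router G

At Router B: longest match for 142.139.167.60 is 142.139.128.0/18 -> Router H
At Router H: longest match for 142.139.167.60 is 142.136.0.0/14 -> Router D
At Router D: longest match for 142.139.167.60 is 142.136.0.0/14 -> Router G
At Router G: longest match for 142.139.167.60 is 142.136.0.0/13 -> LAN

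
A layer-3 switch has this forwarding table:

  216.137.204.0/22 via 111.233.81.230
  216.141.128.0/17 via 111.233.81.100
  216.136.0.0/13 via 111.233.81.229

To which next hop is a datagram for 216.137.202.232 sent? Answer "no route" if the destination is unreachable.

Routes whose prefix contains 216.137.202.232:
  216.136.0.0/13 (216.136.0.0 - 216.143.255.255) -> 111.233.81.229
More-specific entries that do NOT match:
  216.137.204.0/22 (216.137.204.0 - 216.137.207.255) does not contain 216.137.202.232
  216.141.128.0/17 (216.141.128.0 - 216.141.255.255) does not contain 216.137.202.232
Longest matching prefix is /13 -> next hop 111.233.81.229.

111.233.81.229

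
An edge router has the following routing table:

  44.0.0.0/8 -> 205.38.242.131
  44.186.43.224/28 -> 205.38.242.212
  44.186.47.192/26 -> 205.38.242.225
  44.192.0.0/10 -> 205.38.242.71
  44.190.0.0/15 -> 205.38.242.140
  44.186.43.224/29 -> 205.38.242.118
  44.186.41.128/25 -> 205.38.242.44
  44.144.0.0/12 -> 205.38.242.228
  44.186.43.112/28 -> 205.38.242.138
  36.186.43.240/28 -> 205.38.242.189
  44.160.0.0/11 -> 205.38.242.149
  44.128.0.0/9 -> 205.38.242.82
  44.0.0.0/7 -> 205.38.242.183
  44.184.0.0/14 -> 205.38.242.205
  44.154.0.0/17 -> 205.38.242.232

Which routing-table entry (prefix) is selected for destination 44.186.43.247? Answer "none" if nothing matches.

Entries matching 44.186.43.247:
  44.0.0.0/7 (44.0.0.0 - 45.255.255.255)
  44.0.0.0/8 (44.0.0.0 - 44.255.255.255)
  44.128.0.0/9 (44.128.0.0 - 44.255.255.255)
  44.160.0.0/11 (44.160.0.0 - 44.191.255.255)
  44.184.0.0/14 (44.184.0.0 - 44.187.255.255)
Most specific is 44.184.0.0/14.

44.184.0.0/14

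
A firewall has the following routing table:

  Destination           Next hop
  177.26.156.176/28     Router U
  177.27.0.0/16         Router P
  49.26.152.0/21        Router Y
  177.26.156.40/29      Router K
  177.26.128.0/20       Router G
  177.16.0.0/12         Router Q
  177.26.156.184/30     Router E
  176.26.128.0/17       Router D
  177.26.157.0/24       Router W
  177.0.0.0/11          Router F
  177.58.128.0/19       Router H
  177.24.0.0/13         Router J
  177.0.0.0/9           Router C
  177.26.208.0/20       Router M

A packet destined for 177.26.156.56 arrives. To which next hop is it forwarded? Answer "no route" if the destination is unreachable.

Router J

Routes whose prefix contains 177.26.156.56:
  177.0.0.0/9 (177.0.0.0 - 177.127.255.255) -> Router C
  177.0.0.0/11 (177.0.0.0 - 177.31.255.255) -> Router F
  177.16.0.0/12 (177.16.0.0 - 177.31.255.255) -> Router Q
  177.24.0.0/13 (177.24.0.0 - 177.31.255.255) -> Router J
More-specific entries that do NOT match:
  177.26.156.184/30 (177.26.156.184 - 177.26.156.187) does not contain 177.26.156.56
  177.26.156.40/29 (177.26.156.40 - 177.26.156.47) does not contain 177.26.156.56
  177.26.156.176/28 (177.26.156.176 - 177.26.156.191) does not contain 177.26.156.56
  177.26.157.0/24 (177.26.157.0 - 177.26.157.255) does not contain 177.26.156.56
  49.26.152.0/21 (49.26.152.0 - 49.26.159.255) does not contain 177.26.156.56
  177.26.128.0/20 (177.26.128.0 - 177.26.143.255) does not contain 177.26.156.56
  177.26.208.0/20 (177.26.208.0 - 177.26.223.255) does not contain 177.26.156.56
  177.58.128.0/19 (177.58.128.0 - 177.58.159.255) does not contain 177.26.156.56
  176.26.128.0/17 (176.26.128.0 - 176.26.255.255) does not contain 177.26.156.56
  177.27.0.0/16 (177.27.0.0 - 177.27.255.255) does not contain 177.26.156.56
Longest matching prefix is /13 -> next hop Router J.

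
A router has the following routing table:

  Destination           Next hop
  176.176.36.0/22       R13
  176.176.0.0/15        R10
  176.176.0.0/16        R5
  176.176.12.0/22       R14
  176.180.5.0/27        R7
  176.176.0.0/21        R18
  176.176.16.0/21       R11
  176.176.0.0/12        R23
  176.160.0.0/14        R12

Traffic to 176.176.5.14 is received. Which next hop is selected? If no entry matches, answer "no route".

Routes whose prefix contains 176.176.5.14:
  176.176.0.0/12 (176.176.0.0 - 176.191.255.255) -> R23
  176.176.0.0/15 (176.176.0.0 - 176.177.255.255) -> R10
  176.176.0.0/16 (176.176.0.0 - 176.176.255.255) -> R5
  176.176.0.0/21 (176.176.0.0 - 176.176.7.255) -> R18
More-specific entries that do NOT match:
  176.180.5.0/27 (176.180.5.0 - 176.180.5.31) does not contain 176.176.5.14
  176.176.36.0/22 (176.176.36.0 - 176.176.39.255) does not contain 176.176.5.14
  176.176.12.0/22 (176.176.12.0 - 176.176.15.255) does not contain 176.176.5.14
Longest matching prefix is /21 -> next hop R18.

R18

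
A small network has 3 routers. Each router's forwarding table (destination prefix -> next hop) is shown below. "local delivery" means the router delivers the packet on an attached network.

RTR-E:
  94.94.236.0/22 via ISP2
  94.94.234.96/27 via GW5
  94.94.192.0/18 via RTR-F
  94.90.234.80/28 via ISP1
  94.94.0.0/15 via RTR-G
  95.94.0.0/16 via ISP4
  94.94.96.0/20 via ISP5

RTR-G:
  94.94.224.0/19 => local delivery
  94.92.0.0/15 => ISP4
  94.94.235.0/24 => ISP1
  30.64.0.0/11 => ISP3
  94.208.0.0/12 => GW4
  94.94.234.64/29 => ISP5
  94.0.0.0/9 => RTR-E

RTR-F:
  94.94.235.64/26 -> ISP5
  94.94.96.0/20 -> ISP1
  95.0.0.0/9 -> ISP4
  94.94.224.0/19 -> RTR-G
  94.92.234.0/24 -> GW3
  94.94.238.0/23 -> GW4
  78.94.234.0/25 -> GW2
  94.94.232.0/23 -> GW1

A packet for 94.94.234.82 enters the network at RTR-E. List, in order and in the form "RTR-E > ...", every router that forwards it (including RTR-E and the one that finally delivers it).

At RTR-E: longest match for 94.94.234.82 is 94.94.192.0/18 -> RTR-F
At RTR-F: longest match for 94.94.234.82 is 94.94.224.0/19 -> RTR-G
At RTR-G: longest match for 94.94.234.82 is 94.94.224.0/19 -> local delivery

RTR-E > RTR-F > RTR-G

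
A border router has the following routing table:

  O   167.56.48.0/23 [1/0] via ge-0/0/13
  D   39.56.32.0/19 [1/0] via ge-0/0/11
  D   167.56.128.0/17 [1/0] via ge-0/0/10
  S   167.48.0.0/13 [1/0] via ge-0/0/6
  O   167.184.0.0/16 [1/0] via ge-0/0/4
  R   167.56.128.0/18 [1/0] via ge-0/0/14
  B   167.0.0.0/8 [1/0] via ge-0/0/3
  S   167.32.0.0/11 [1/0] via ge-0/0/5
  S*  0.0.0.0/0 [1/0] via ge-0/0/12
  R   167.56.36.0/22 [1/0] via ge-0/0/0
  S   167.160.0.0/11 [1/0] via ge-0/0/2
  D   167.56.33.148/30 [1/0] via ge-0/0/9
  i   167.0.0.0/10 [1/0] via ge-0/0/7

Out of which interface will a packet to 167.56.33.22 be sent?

ge-0/0/5

Routes whose prefix contains 167.56.33.22:
  0.0.0.0/0 (default, matches everything) -> ge-0/0/12
  167.0.0.0/8 (167.0.0.0 - 167.255.255.255) -> ge-0/0/3
  167.0.0.0/10 (167.0.0.0 - 167.63.255.255) -> ge-0/0/7
  167.32.0.0/11 (167.32.0.0 - 167.63.255.255) -> ge-0/0/5
More-specific entries that do NOT match:
  167.56.33.148/30 (167.56.33.148 - 167.56.33.151) does not contain 167.56.33.22
  167.56.48.0/23 (167.56.48.0 - 167.56.49.255) does not contain 167.56.33.22
  167.56.36.0/22 (167.56.36.0 - 167.56.39.255) does not contain 167.56.33.22
  39.56.32.0/19 (39.56.32.0 - 39.56.63.255) does not contain 167.56.33.22
  167.56.128.0/18 (167.56.128.0 - 167.56.191.255) does not contain 167.56.33.22
  167.56.128.0/17 (167.56.128.0 - 167.56.255.255) does not contain 167.56.33.22
  167.184.0.0/16 (167.184.0.0 - 167.184.255.255) does not contain 167.56.33.22
  167.48.0.0/13 (167.48.0.0 - 167.55.255.255) does not contain 167.56.33.22
Longest matching prefix is /11 -> interface ge-0/0/5.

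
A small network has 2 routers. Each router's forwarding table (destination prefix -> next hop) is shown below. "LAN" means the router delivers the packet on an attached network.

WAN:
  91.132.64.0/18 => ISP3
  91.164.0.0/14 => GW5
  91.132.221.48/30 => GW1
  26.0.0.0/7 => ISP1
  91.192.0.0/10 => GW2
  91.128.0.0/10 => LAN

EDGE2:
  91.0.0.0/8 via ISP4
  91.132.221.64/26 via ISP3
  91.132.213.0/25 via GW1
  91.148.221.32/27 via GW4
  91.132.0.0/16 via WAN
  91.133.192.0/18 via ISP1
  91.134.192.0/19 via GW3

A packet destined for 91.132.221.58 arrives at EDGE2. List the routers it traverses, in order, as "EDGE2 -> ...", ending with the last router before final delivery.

At EDGE2: longest match for 91.132.221.58 is 91.132.0.0/16 -> WAN
At WAN: longest match for 91.132.221.58 is 91.128.0.0/10 -> LAN

EDGE2 -> WAN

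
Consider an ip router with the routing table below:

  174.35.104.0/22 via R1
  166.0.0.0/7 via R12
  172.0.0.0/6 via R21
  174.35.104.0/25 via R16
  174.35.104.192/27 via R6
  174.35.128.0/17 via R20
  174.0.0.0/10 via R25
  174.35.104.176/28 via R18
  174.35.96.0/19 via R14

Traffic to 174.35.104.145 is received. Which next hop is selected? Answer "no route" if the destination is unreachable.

Routes whose prefix contains 174.35.104.145:
  172.0.0.0/6 (172.0.0.0 - 175.255.255.255) -> R21
  174.0.0.0/10 (174.0.0.0 - 174.63.255.255) -> R25
  174.35.96.0/19 (174.35.96.0 - 174.35.127.255) -> R14
  174.35.104.0/22 (174.35.104.0 - 174.35.107.255) -> R1
More-specific entries that do NOT match:
  174.35.104.176/28 (174.35.104.176 - 174.35.104.191) does not contain 174.35.104.145
  174.35.104.192/27 (174.35.104.192 - 174.35.104.223) does not contain 174.35.104.145
  174.35.104.0/25 (174.35.104.0 - 174.35.104.127) does not contain 174.35.104.145
Longest matching prefix is /22 -> next hop R1.

R1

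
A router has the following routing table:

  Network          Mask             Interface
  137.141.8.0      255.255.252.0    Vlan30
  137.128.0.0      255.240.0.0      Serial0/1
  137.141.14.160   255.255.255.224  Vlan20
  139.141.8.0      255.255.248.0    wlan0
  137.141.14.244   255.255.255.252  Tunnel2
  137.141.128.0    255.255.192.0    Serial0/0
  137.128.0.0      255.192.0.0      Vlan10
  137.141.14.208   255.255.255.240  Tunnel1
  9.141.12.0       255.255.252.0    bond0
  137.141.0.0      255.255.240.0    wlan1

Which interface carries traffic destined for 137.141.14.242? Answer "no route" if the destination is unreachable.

Routes whose prefix contains 137.141.14.242:
  137.128.0.0/10 (137.128.0.0 - 137.191.255.255) -> Vlan10
  137.128.0.0/12 (137.128.0.0 - 137.143.255.255) -> Serial0/1
  137.141.0.0/20 (137.141.0.0 - 137.141.15.255) -> wlan1
More-specific entries that do NOT match:
  137.141.14.244/30 (137.141.14.244 - 137.141.14.247) does not contain 137.141.14.242
  137.141.14.208/28 (137.141.14.208 - 137.141.14.223) does not contain 137.141.14.242
  137.141.14.160/27 (137.141.14.160 - 137.141.14.191) does not contain 137.141.14.242
  137.141.8.0/22 (137.141.8.0 - 137.141.11.255) does not contain 137.141.14.242
  9.141.12.0/22 (9.141.12.0 - 9.141.15.255) does not contain 137.141.14.242
  139.141.8.0/21 (139.141.8.0 - 139.141.15.255) does not contain 137.141.14.242
Longest matching prefix is /20 -> interface wlan1.

wlan1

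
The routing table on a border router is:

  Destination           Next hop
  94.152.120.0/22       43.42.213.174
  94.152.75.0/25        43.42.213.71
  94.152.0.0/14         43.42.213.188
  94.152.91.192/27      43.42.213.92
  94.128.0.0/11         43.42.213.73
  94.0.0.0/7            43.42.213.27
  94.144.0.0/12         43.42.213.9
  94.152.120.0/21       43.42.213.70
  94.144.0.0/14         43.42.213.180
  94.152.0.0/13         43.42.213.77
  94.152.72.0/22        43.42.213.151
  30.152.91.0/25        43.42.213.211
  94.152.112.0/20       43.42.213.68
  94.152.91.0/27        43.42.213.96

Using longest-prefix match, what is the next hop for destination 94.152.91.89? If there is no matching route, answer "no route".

Routes whose prefix contains 94.152.91.89:
  94.0.0.0/7 (94.0.0.0 - 95.255.255.255) -> 43.42.213.27
  94.128.0.0/11 (94.128.0.0 - 94.159.255.255) -> 43.42.213.73
  94.144.0.0/12 (94.144.0.0 - 94.159.255.255) -> 43.42.213.9
  94.152.0.0/13 (94.152.0.0 - 94.159.255.255) -> 43.42.213.77
  94.152.0.0/14 (94.152.0.0 - 94.155.255.255) -> 43.42.213.188
More-specific entries that do NOT match:
  94.152.91.192/27 (94.152.91.192 - 94.152.91.223) does not contain 94.152.91.89
  94.152.91.0/27 (94.152.91.0 - 94.152.91.31) does not contain 94.152.91.89
  94.152.75.0/25 (94.152.75.0 - 94.152.75.127) does not contain 94.152.91.89
  30.152.91.0/25 (30.152.91.0 - 30.152.91.127) does not contain 94.152.91.89
  94.152.120.0/22 (94.152.120.0 - 94.152.123.255) does not contain 94.152.91.89
  94.152.72.0/22 (94.152.72.0 - 94.152.75.255) does not contain 94.152.91.89
  94.152.120.0/21 (94.152.120.0 - 94.152.127.255) does not contain 94.152.91.89
  94.152.112.0/20 (94.152.112.0 - 94.152.127.255) does not contain 94.152.91.89
Longest matching prefix is /14 -> next hop 43.42.213.188.

43.42.213.188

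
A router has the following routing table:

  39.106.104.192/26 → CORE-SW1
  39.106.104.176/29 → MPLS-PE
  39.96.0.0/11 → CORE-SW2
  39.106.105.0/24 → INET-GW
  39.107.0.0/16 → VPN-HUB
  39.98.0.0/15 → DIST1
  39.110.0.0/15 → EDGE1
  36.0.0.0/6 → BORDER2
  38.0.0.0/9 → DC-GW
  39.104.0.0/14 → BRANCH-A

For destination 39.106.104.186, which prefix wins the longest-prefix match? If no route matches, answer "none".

Entries matching 39.106.104.186:
  36.0.0.0/6 (36.0.0.0 - 39.255.255.255)
  39.96.0.0/11 (39.96.0.0 - 39.127.255.255)
  39.104.0.0/14 (39.104.0.0 - 39.107.255.255)
Most specific is 39.104.0.0/14.

39.104.0.0/14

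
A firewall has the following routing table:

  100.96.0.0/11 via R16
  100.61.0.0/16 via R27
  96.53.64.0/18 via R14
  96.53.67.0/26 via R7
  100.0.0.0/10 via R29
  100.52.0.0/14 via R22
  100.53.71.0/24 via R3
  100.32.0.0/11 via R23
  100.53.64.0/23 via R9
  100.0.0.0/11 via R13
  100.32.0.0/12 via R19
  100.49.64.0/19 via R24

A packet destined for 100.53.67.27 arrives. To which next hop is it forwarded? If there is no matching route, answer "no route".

Routes whose prefix contains 100.53.67.27:
  100.0.0.0/10 (100.0.0.0 - 100.63.255.255) -> R29
  100.32.0.0/11 (100.32.0.0 - 100.63.255.255) -> R23
  100.52.0.0/14 (100.52.0.0 - 100.55.255.255) -> R22
More-specific entries that do NOT match:
  96.53.67.0/26 (96.53.67.0 - 96.53.67.63) does not contain 100.53.67.27
  100.53.71.0/24 (100.53.71.0 - 100.53.71.255) does not contain 100.53.67.27
  100.53.64.0/23 (100.53.64.0 - 100.53.65.255) does not contain 100.53.67.27
  100.49.64.0/19 (100.49.64.0 - 100.49.95.255) does not contain 100.53.67.27
  96.53.64.0/18 (96.53.64.0 - 96.53.127.255) does not contain 100.53.67.27
  100.61.0.0/16 (100.61.0.0 - 100.61.255.255) does not contain 100.53.67.27
Longest matching prefix is /14 -> next hop R22.

R22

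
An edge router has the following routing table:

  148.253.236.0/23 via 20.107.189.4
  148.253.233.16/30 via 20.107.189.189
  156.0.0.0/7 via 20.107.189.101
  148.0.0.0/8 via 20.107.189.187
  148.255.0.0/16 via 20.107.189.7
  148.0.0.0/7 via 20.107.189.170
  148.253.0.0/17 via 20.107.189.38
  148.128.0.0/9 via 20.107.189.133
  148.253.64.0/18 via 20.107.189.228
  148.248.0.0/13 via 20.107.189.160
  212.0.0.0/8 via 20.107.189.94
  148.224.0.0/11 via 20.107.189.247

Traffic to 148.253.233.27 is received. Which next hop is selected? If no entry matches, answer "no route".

20.107.189.160

Routes whose prefix contains 148.253.233.27:
  148.0.0.0/7 (148.0.0.0 - 149.255.255.255) -> 20.107.189.170
  148.0.0.0/8 (148.0.0.0 - 148.255.255.255) -> 20.107.189.187
  148.128.0.0/9 (148.128.0.0 - 148.255.255.255) -> 20.107.189.133
  148.224.0.0/11 (148.224.0.0 - 148.255.255.255) -> 20.107.189.247
  148.248.0.0/13 (148.248.0.0 - 148.255.255.255) -> 20.107.189.160
More-specific entries that do NOT match:
  148.253.233.16/30 (148.253.233.16 - 148.253.233.19) does not contain 148.253.233.27
  148.253.236.0/23 (148.253.236.0 - 148.253.237.255) does not contain 148.253.233.27
  148.253.64.0/18 (148.253.64.0 - 148.253.127.255) does not contain 148.253.233.27
  148.253.0.0/17 (148.253.0.0 - 148.253.127.255) does not contain 148.253.233.27
  148.255.0.0/16 (148.255.0.0 - 148.255.255.255) does not contain 148.253.233.27
Longest matching prefix is /13 -> next hop 20.107.189.160.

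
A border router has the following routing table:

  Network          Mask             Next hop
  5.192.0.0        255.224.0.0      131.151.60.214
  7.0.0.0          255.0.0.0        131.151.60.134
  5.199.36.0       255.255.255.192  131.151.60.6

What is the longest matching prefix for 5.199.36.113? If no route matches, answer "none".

5.192.0.0/11

Entries matching 5.199.36.113:
  5.192.0.0/11 (5.192.0.0 - 5.223.255.255)
Most specific is 5.192.0.0/11.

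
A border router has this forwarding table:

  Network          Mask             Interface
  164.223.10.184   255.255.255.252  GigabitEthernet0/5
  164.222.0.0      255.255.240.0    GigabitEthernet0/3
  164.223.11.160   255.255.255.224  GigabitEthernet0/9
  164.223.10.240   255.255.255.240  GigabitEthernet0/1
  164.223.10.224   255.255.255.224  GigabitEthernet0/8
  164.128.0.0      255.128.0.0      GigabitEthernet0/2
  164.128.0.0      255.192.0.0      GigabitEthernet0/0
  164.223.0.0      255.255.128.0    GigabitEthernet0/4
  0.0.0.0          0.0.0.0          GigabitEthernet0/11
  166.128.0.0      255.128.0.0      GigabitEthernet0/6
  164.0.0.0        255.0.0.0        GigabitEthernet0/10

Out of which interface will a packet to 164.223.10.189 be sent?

GigabitEthernet0/4

Routes whose prefix contains 164.223.10.189:
  0.0.0.0/0 (default, matches everything) -> GigabitEthernet0/11
  164.0.0.0/8 (164.0.0.0 - 164.255.255.255) -> GigabitEthernet0/10
  164.128.0.0/9 (164.128.0.0 - 164.255.255.255) -> GigabitEthernet0/2
  164.223.0.0/17 (164.223.0.0 - 164.223.127.255) -> GigabitEthernet0/4
More-specific entries that do NOT match:
  164.223.10.184/30 (164.223.10.184 - 164.223.10.187) does not contain 164.223.10.189
  164.223.10.240/28 (164.223.10.240 - 164.223.10.255) does not contain 164.223.10.189
  164.223.11.160/27 (164.223.11.160 - 164.223.11.191) does not contain 164.223.10.189
  164.223.10.224/27 (164.223.10.224 - 164.223.10.255) does not contain 164.223.10.189
  164.222.0.0/20 (164.222.0.0 - 164.222.15.255) does not contain 164.223.10.189
Longest matching prefix is /17 -> interface GigabitEthernet0/4.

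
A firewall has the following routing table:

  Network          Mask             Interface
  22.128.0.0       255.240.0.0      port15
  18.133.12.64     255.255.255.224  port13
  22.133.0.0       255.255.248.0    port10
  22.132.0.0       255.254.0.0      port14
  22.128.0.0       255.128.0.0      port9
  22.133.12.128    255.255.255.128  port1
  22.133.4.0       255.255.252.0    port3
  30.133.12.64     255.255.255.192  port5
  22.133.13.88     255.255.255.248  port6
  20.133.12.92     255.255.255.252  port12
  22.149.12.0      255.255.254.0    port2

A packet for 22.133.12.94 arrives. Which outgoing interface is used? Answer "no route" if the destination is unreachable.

port14

Routes whose prefix contains 22.133.12.94:
  22.128.0.0/9 (22.128.0.0 - 22.255.255.255) -> port9
  22.128.0.0/12 (22.128.0.0 - 22.143.255.255) -> port15
  22.132.0.0/15 (22.132.0.0 - 22.133.255.255) -> port14
More-specific entries that do NOT match:
  20.133.12.92/30 (20.133.12.92 - 20.133.12.95) does not contain 22.133.12.94
  22.133.13.88/29 (22.133.13.88 - 22.133.13.95) does not contain 22.133.12.94
  18.133.12.64/27 (18.133.12.64 - 18.133.12.95) does not contain 22.133.12.94
  30.133.12.64/26 (30.133.12.64 - 30.133.12.127) does not contain 22.133.12.94
  22.133.12.128/25 (22.133.12.128 - 22.133.12.255) does not contain 22.133.12.94
  22.149.12.0/23 (22.149.12.0 - 22.149.13.255) does not contain 22.133.12.94
  22.133.4.0/22 (22.133.4.0 - 22.133.7.255) does not contain 22.133.12.94
  22.133.0.0/21 (22.133.0.0 - 22.133.7.255) does not contain 22.133.12.94
Longest matching prefix is /15 -> interface port14.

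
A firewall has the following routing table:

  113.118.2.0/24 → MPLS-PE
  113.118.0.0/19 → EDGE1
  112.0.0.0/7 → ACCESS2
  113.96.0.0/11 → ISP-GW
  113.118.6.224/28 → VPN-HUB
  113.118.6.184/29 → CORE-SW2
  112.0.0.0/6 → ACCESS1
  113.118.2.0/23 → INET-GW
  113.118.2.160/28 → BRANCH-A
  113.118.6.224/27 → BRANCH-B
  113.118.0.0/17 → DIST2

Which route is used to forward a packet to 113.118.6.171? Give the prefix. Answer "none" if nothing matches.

113.118.0.0/19

Entries matching 113.118.6.171:
  112.0.0.0/6 (112.0.0.0 - 115.255.255.255)
  112.0.0.0/7 (112.0.0.0 - 113.255.255.255)
  113.96.0.0/11 (113.96.0.0 - 113.127.255.255)
  113.118.0.0/17 (113.118.0.0 - 113.118.127.255)
  113.118.0.0/19 (113.118.0.0 - 113.118.31.255)
Most specific is 113.118.0.0/19.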